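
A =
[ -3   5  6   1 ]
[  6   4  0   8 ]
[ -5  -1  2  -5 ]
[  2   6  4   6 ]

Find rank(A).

Row reduce to echelon form.
R2 ← R2 + (2)·R1: [0, 14, 12, 10]
R3 ← R3 − (5/3)·R1: [0, -28/3, -8, -20/3]
R4 ← R4 + (2/3)·R1: [0, 28/3, 8, 20/3]
R3 ← R3 + (2/3)·R2: [0, 0, 0, 0]
R4 ← R4 − (2/3)·R2: [0, 0, 0, 0]
Echelon form has 2 nonzero rows, so rank(A) = 2.

2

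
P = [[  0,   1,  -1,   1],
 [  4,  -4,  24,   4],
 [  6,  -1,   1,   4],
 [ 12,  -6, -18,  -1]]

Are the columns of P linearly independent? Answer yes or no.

yes

Row reduce P to echelon form.
Swap R1 ↔ R2
R3 ← R3 − (3/2)·R1: [0, 5, -35, -2]
R4 ← R4 − (3)·R1: [0, 6, -90, -13]
R3 ← R3 − (5)·R2: [0, 0, -30, -7]
R4 ← R4 − (6)·R2: [0, 0, -84, -19]
R4 ← R4 − (14/5)·R3: [0, 0, 0, 3/5]
4 pivots among 4 columns.
Every column is a pivot column, so the columns are linearly independent.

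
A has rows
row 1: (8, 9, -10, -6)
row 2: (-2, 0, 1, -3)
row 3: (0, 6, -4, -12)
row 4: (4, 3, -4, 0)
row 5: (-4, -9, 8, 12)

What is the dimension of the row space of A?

Row reduce to echelon form.
R2 ← R2 + (1/4)·R1: [0, 9/4, -3/2, -9/2]
R4 ← R4 − (1/2)·R1: [0, -3/2, 1, 3]
R5 ← R5 + (1/2)·R1: [0, -9/2, 3, 9]
R3 ← R3 − (8/3)·R2: [0, 0, 0, 0]
R4 ← R4 + (2/3)·R2: [0, 0, 0, 0]
R5 ← R5 + (2)·R2: [0, 0, 0, 0]
Echelon form has 2 nonzero rows, so rank(A) = 2.
The row space has dimension equal to the rank: 2.

2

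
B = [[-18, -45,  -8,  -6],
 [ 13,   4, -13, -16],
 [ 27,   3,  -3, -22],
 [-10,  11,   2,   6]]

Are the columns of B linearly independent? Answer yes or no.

yes

Row reduce B to echelon form.
R2 ← R2 + (13/18)·R1: [0, -57/2, -169/9, -61/3]
R3 ← R3 + (3/2)·R1: [0, -129/2, -15, -31]
R4 ← R4 − (5/9)·R1: [0, 36, 58/9, 28/3]
R3 ← R3 − (43/19)·R2: [0, 0, 4702/171, 856/57]
R4 ← R4 + (24/19)·R2: [0, 0, -2954/171, -932/57]
R4 ← R4 + (1477/2351)·R3: [0, 0, 0, -16260/2351]
4 pivots among 4 columns.
Every column is a pivot column, so the columns are linearly independent.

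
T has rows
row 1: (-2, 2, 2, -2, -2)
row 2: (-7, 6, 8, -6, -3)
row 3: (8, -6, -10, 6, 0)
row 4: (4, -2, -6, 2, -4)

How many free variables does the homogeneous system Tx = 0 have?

Row reduce to echelon form.
R2 ← R2 − (7/2)·R1: [0, -1, 1, 1, 4]
R3 ← R3 + (4)·R1: [0, 2, -2, -2, -8]
R4 ← R4 + (2)·R1: [0, 2, -2, -2, -8]
R3 ← R3 + (2)·R2: [0, 0, 0, 0, 0]
R4 ← R4 + (2)·R2: [0, 0, 0, 0, 0]
2 nonzero rows, so rank(T) = 2.
T has 5 columns; by rank–nullity, nullity = 5 − 2 = 3.

3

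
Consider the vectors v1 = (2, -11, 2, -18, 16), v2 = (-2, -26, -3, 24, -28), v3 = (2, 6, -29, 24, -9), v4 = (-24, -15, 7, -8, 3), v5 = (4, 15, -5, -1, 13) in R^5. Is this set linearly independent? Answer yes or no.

Form the matrix with these vectors as rows and row reduce.
R2 ← R2 + R1: [0, -37, -1, 6, -12]
R3 ← R3 − R1: [0, 17, -31, 42, -25]
R4 ← R4 + (12)·R1: [0, -147, 31, -224, 195]
R5 ← R5 − (2)·R1: [0, 37, -9, 35, -19]
R3 ← R3 + (17/37)·R2: [0, 0, -1164/37, 1656/37, -1129/37]
R4 ← R4 − (147/37)·R2: [0, 0, 1294/37, -9170/37, 8979/37]
R5 ← R5 + R2: [0, 0, -10, 41, -31]
R4 ← R4 + (647/582)·R3: [0, 0, 0, -19214/97, 121495/582]
R5 ← R5 − (185/582)·R3: [0, 0, 0, 2597/97, -12397/582]
R5 ← R5 + (2597/19214)·R4: [0, 0, 0, 0, 265727/38428]
5 nonzero rows, so the 5 vectors span a space of dimension 5.
Since 5 = 5, the vectors are linearly independent.

yes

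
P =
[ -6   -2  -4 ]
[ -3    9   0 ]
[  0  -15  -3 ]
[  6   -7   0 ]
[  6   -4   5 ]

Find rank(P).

Row reduce to echelon form.
R2 ← R2 − (1/2)·R1: [0, 10, 2]
R4 ← R4 + R1: [0, -9, -4]
R5 ← R5 + R1: [0, -6, 1]
R3 ← R3 + (3/2)·R2: [0, 0, 0]
R4 ← R4 + (9/10)·R2: [0, 0, -11/5]
R5 ← R5 + (3/5)·R2: [0, 0, 11/5]
Swap R3 ↔ R4
R5 ← R5 + R3: [0, 0, 0]
Echelon form has 3 nonzero rows, so rank(P) = 3.

3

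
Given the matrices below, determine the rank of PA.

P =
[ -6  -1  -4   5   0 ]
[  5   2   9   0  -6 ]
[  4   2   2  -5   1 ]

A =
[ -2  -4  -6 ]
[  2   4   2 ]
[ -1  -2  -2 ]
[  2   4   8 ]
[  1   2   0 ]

First compute PA:
[[ 24,  48,  82],
 [-21, -42, -44],
 [-15, -30, -64]]
Now row reduce the product.
R2 ← R2 + (7/8)·R1: [0, 0, 111/4]
R3 ← R3 + (5/8)·R1: [0, 0, -51/4]
R3 ← R3 + (17/37)·R2: [0, 0, 0]
2 nonzero rows, so rank(PA) = 2.

2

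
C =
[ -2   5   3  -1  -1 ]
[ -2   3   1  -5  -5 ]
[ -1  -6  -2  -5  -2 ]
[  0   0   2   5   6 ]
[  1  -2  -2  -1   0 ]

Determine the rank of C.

Row reduce to echelon form.
R2 ← R2 − R1: [0, -2, -2, -4, -4]
R3 ← R3 − (1/2)·R1: [0, -17/2, -7/2, -9/2, -3/2]
R5 ← R5 + (1/2)·R1: [0, 1/2, -1/2, -3/2, -1/2]
R3 ← R3 − (17/4)·R2: [0, 0, 5, 25/2, 31/2]
R5 ← R5 + (1/4)·R2: [0, 0, -1, -5/2, -3/2]
R4 ← R4 − (2/5)·R3: [0, 0, 0, 0, -1/5]
R5 ← R5 + (1/5)·R3: [0, 0, 0, 0, 8/5]
R5 ← R5 + (8)·R4: [0, 0, 0, 0, 0]
Echelon form has 4 nonzero rows, so rank(C) = 4.

4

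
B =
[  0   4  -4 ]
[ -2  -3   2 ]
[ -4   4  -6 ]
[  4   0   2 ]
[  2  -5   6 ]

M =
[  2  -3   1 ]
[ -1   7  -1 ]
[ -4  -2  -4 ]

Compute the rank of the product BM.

First compute BM:
[[ 12,  36,  12],
 [ -9, -19,  -7],
 [ 12,  52,  16],
 [  0, -16,  -4],
 [-15, -53, -17]]
Now row reduce the product.
R2 ← R2 + (3/4)·R1: [0, 8, 2]
R3 ← R3 − R1: [0, 16, 4]
R5 ← R5 + (5/4)·R1: [0, -8, -2]
R3 ← R3 − (2)·R2: [0, 0, 0]
R4 ← R4 + (2)·R2: [0, 0, 0]
R5 ← R5 + R2: [0, 0, 0]
2 nonzero rows, so rank(BM) = 2.

2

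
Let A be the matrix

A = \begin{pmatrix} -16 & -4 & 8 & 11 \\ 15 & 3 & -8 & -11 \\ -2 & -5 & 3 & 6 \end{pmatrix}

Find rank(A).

Row reduce to echelon form.
R2 ← R2 + (15/16)·R1: [0, -3/4, -1/2, -11/16]
R3 ← R3 − (1/8)·R1: [0, -9/2, 2, 37/8]
R3 ← R3 − (6)·R2: [0, 0, 5, 35/4]
Echelon form has 3 nonzero rows, so rank(A) = 3.

3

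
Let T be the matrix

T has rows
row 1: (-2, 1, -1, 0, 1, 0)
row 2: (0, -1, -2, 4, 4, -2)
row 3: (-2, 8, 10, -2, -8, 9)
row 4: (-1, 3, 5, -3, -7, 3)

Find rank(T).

4

Row reduce to echelon form.
R3 ← R3 − R1: [0, 7, 11, -2, -9, 9]
R4 ← R4 − (1/2)·R1: [0, 5/2, 11/2, -3, -15/2, 3]
R3 ← R3 + (7)·R2: [0, 0, -3, 26, 19, -5]
R4 ← R4 + (5/2)·R2: [0, 0, 1/2, 7, 5/2, -2]
R4 ← R4 + (1/6)·R3: [0, 0, 0, 34/3, 17/3, -17/6]
Echelon form has 4 nonzero rows, so rank(T) = 4.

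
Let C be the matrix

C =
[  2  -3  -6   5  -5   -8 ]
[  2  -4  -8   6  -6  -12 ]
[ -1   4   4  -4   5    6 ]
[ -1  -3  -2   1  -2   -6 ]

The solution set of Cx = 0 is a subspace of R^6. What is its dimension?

Row reduce to echelon form.
R2 ← R2 − R1: [0, -1, -2, 1, -1, -4]
R3 ← R3 + (1/2)·R1: [0, 5/2, 1, -3/2, 5/2, 2]
R4 ← R4 + (1/2)·R1: [0, -9/2, -5, 7/2, -9/2, -10]
R3 ← R3 + (5/2)·R2: [0, 0, -4, 1, 0, -8]
R4 ← R4 − (9/2)·R2: [0, 0, 4, -1, 0, 8]
R4 ← R4 + R3: [0, 0, 0, 0, 0, 0]
3 nonzero rows, so rank(C) = 3.
C has 6 columns; by rank–nullity, nullity = 6 − 3 = 3.

3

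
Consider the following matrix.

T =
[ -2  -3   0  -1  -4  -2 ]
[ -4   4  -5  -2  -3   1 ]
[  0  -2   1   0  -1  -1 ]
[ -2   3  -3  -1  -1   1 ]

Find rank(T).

Row reduce to echelon form.
R2 ← R2 − (2)·R1: [0, 10, -5, 0, 5, 5]
R4 ← R4 − R1: [0, 6, -3, 0, 3, 3]
R3 ← R3 + (1/5)·R2: [0, 0, 0, 0, 0, 0]
R4 ← R4 − (3/5)·R2: [0, 0, 0, 0, 0, 0]
Echelon form has 2 nonzero rows, so rank(T) = 2.

2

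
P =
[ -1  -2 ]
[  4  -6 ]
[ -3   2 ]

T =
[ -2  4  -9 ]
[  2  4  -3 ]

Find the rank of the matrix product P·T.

2

First compute PT:
[[ -2, -12,  15],
 [-20,  -8, -18],
 [ 10,  -4,  21]]
Now row reduce the product.
R2 ← R2 − (10)·R1: [0, 112, -168]
R3 ← R3 + (5)·R1: [0, -64, 96]
R3 ← R3 + (4/7)·R2: [0, 0, 0]
2 nonzero rows, so rank(PT) = 2.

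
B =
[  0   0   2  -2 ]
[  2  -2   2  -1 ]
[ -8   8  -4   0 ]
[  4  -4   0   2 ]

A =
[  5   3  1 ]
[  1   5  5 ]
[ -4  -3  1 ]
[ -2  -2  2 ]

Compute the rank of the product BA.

First compute BA:
[[ -4,  -2,  -2],
 [  2,  -8,  -8],
 [-16,  28,  28],
 [ 12, -12, -12]]
Now row reduce the product.
R2 ← R2 + (1/2)·R1: [0, -9, -9]
R3 ← R3 − (4)·R1: [0, 36, 36]
R4 ← R4 + (3)·R1: [0, -18, -18]
R3 ← R3 + (4)·R2: [0, 0, 0]
R4 ← R4 − (2)·R2: [0, 0, 0]
2 nonzero rows, so rank(BA) = 2.

2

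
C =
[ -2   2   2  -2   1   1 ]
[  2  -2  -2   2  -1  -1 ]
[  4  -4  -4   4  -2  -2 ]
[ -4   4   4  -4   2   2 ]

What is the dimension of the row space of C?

1

Row reduce to echelon form.
R2 ← R2 + R1: [0, 0, 0, 0, 0, 0]
R3 ← R3 + (2)·R1: [0, 0, 0, 0, 0, 0]
R4 ← R4 − (2)·R1: [0, 0, 0, 0, 0, 0]
Echelon form has 1 nonzero row, so rank(C) = 1.
The row space has dimension equal to the rank: 1.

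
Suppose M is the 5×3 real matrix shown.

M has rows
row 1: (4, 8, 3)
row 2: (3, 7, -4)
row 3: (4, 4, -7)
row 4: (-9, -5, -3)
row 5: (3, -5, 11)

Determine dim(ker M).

Row reduce to echelon form.
R2 ← R2 − (3/4)·R1: [0, 1, -25/4]
R3 ← R3 − R1: [0, -4, -10]
R4 ← R4 + (9/4)·R1: [0, 13, 15/4]
R5 ← R5 − (3/4)·R1: [0, -11, 35/4]
R3 ← R3 + (4)·R2: [0, 0, -35]
R4 ← R4 − (13)·R2: [0, 0, 85]
R5 ← R5 + (11)·R2: [0, 0, -60]
R4 ← R4 + (17/7)·R3: [0, 0, 0]
R5 ← R5 − (12/7)·R3: [0, 0, 0]
3 nonzero rows, so rank(M) = 3.
M has 3 columns; by rank–nullity, nullity = 3 − 3 = 0.

0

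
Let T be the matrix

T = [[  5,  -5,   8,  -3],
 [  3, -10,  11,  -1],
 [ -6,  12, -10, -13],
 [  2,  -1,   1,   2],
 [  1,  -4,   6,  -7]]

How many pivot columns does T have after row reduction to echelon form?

Row reduce to echelon form.
R2 ← R2 − (3/5)·R1: [0, -7, 31/5, 4/5]
R3 ← R3 + (6/5)·R1: [0, 6, -2/5, -83/5]
R4 ← R4 − (2/5)·R1: [0, 1, -11/5, 16/5]
R5 ← R5 − (1/5)·R1: [0, -3, 22/5, -32/5]
R3 ← R3 + (6/7)·R2: [0, 0, 172/35, -557/35]
R4 ← R4 + (1/7)·R2: [0, 0, -46/35, 116/35]
R5 ← R5 − (3/7)·R2: [0, 0, 61/35, -236/35]
R4 ← R4 + (23/86)·R3: [0, 0, 0, -81/86]
R5 ← R5 − (61/172)·R3: [0, 0, 0, -189/172]
R5 ← R5 − (7/6)·R4: [0, 0, 0, 0]
Echelon form has 4 nonzero rows, so rank(T) = 4.
Each nonzero row contributes one pivot column: 4 pivot columns.

4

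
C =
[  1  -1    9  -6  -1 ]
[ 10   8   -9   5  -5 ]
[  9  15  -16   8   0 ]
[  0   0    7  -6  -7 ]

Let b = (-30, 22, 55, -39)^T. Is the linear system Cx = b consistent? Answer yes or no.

yes

Row reduce the augmented matrix [C | b].
R2 ← R2 − (10)·R1: [0, 18, -99, 65, 5, 322]
R3 ← R3 − (9)·R1: [0, 24, -97, 62, 9, 325]
R3 ← R3 − (4/3)·R2: [0, 0, 35, -74/3, 7/3, -313/3]
R4 ← R4 − (1/5)·R3: [0, 0, 0, -16/15, -112/15, -272/15]
The echelon form has 4 nonzero rows, and every pivot lies in the first 5 columns, so rank(C) = rank([C|b]) = 4.
The system is consistent.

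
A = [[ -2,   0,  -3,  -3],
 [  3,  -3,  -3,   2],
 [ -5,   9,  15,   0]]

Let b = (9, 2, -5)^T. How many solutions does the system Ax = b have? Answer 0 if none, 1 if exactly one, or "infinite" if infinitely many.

0

Row reduce the augmented matrix [A | b].
R2 ← R2 + (3/2)·R1: [0, -3, -15/2, -5/2, 31/2]
R3 ← R3 − (5/2)·R1: [0, 9, 45/2, 15/2, -55/2]
R3 ← R3 + (3)·R2: [0, 0, 0, 0, 19]
The echelon form has 3 nonzero rows; the last pivot sits in the augmented column, so rank(A) = 2 but rank([A|b]) = 3.
Since the ranks differ, the system is inconsistent.
It has no solutions.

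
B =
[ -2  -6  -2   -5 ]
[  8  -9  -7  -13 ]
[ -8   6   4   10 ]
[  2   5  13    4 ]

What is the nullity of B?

1

Row reduce to echelon form.
R2 ← R2 + (4)·R1: [0, -33, -15, -33]
R3 ← R3 − (4)·R1: [0, 30, 12, 30]
R4 ← R4 + R1: [0, -1, 11, -1]
R3 ← R3 + (10/11)·R2: [0, 0, -18/11, 0]
R4 ← R4 − (1/33)·R2: [0, 0, 126/11, 0]
R4 ← R4 + (7)·R3: [0, 0, 0, 0]
3 nonzero rows, so rank(B) = 3.
B has 4 columns; by rank–nullity, nullity = 4 − 3 = 1.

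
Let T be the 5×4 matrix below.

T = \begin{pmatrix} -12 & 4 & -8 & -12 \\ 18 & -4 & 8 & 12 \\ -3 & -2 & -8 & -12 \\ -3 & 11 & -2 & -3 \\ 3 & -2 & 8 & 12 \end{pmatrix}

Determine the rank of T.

Row reduce to echelon form.
R2 ← R2 + (3/2)·R1: [0, 2, -4, -6]
R3 ← R3 − (1/4)·R1: [0, -3, -6, -9]
R4 ← R4 − (1/4)·R1: [0, 10, 0, 0]
R5 ← R5 + (1/4)·R1: [0, -1, 6, 9]
R3 ← R3 + (3/2)·R2: [0, 0, -12, -18]
R4 ← R4 − (5)·R2: [0, 0, 20, 30]
R5 ← R5 + (1/2)·R2: [0, 0, 4, 6]
R4 ← R4 + (5/3)·R3: [0, 0, 0, 0]
R5 ← R5 + (1/3)·R3: [0, 0, 0, 0]
Echelon form has 3 nonzero rows, so rank(T) = 3.

3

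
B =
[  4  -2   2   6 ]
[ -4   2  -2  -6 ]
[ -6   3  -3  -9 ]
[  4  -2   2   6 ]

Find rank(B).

Row reduce to echelon form.
R2 ← R2 + R1: [0, 0, 0, 0]
R3 ← R3 + (3/2)·R1: [0, 0, 0, 0]
R4 ← R4 − R1: [0, 0, 0, 0]
Echelon form has 1 nonzero row, so rank(B) = 1.

1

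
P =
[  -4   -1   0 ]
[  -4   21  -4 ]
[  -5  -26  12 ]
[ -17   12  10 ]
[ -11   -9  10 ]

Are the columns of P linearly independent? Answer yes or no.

yes

Row reduce P to echelon form.
R2 ← R2 − R1: [0, 22, -4]
R3 ← R3 − (5/4)·R1: [0, -99/4, 12]
R4 ← R4 − (17/4)·R1: [0, 65/4, 10]
R5 ← R5 − (11/4)·R1: [0, -25/4, 10]
R3 ← R3 + (9/8)·R2: [0, 0, 15/2]
R4 ← R4 − (65/88)·R2: [0, 0, 285/22]
R5 ← R5 + (25/88)·R2: [0, 0, 195/22]
R4 ← R4 − (19/11)·R3: [0, 0, 0]
R5 ← R5 − (13/11)·R3: [0, 0, 0]
3 pivots among 3 columns.
Every column is a pivot column, so the columns are linearly independent.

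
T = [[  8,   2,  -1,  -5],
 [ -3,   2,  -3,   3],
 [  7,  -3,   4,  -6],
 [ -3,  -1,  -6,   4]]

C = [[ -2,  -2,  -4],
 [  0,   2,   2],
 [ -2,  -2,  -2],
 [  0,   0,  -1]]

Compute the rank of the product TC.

3

First compute TC:
[[-14, -10, -21],
 [ 12,  16,  19],
 [-22, -28, -36],
 [ 18,  16,  18]]
Now row reduce the product.
R2 ← R2 + (6/7)·R1: [0, 52/7, 1]
R3 ← R3 − (11/7)·R1: [0, -86/7, -3]
R4 ← R4 + (9/7)·R1: [0, 22/7, -9]
R3 ← R3 + (43/26)·R2: [0, 0, -35/26]
R4 ← R4 − (11/26)·R2: [0, 0, -245/26]
R4 ← R4 − (7)·R3: [0, 0, 0]
3 nonzero rows, so rank(TC) = 3.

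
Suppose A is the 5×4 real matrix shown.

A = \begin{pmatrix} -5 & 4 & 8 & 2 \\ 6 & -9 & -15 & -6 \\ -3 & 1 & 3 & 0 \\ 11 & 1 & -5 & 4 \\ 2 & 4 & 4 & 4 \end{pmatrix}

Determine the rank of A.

Row reduce to echelon form.
R2 ← R2 + (6/5)·R1: [0, -21/5, -27/5, -18/5]
R3 ← R3 − (3/5)·R1: [0, -7/5, -9/5, -6/5]
R4 ← R4 + (11/5)·R1: [0, 49/5, 63/5, 42/5]
R5 ← R5 + (2/5)·R1: [0, 28/5, 36/5, 24/5]
R3 ← R3 − (1/3)·R2: [0, 0, 0, 0]
R4 ← R4 + (7/3)·R2: [0, 0, 0, 0]
R5 ← R5 + (4/3)·R2: [0, 0, 0, 0]
Echelon form has 2 nonzero rows, so rank(A) = 2.

2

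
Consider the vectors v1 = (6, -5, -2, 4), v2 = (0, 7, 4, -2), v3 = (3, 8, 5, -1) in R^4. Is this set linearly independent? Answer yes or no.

no

Form the matrix with these vectors as rows and row reduce.
R3 ← R3 − (1/2)·R1: [0, 21/2, 6, -3]
R3 ← R3 − (3/2)·R2: [0, 0, 0, 0]
2 nonzero rows, so the 3 vectors span a space of dimension 2.
Since 2 < 3, the vectors are linearly dependent.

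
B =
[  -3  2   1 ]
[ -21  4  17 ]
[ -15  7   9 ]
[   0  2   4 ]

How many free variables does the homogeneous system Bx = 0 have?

0

Row reduce to echelon form.
R2 ← R2 − (7)·R1: [0, -10, 10]
R3 ← R3 − (5)·R1: [0, -3, 4]
R3 ← R3 − (3/10)·R2: [0, 0, 1]
R4 ← R4 + (1/5)·R2: [0, 0, 6]
R4 ← R4 − (6)·R3: [0, 0, 0]
3 nonzero rows, so rank(B) = 3.
B has 3 columns; by rank–nullity, nullity = 3 − 3 = 0.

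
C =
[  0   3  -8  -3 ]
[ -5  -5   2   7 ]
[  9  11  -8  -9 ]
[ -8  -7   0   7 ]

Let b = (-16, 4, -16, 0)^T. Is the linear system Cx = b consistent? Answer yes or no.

yes

Row reduce the augmented matrix [C | b].
Swap R1 ↔ R2
R3 ← R3 + (9/5)·R1: [0, 2, -22/5, 18/5, -44/5]
R4 ← R4 − (8/5)·R1: [0, 1, -16/5, -21/5, -32/5]
R3 ← R3 − (2/3)·R2: [0, 0, 14/15, 28/5, 28/15]
R4 ← R4 − (1/3)·R2: [0, 0, -8/15, -16/5, -16/15]
R4 ← R4 + (4/7)·R3: [0, 0, 0, 0, 0]
The echelon form has 3 nonzero rows, and every pivot lies in the first 4 columns, so rank(C) = rank([C|b]) = 3.
The system is consistent.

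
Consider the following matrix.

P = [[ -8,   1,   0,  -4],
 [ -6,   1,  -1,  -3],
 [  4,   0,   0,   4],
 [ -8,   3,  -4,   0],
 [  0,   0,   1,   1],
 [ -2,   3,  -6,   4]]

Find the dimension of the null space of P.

1

Row reduce to echelon form.
R2 ← R2 − (3/4)·R1: [0, 1/4, -1, 0]
R3 ← R3 + (1/2)·R1: [0, 1/2, 0, 2]
R4 ← R4 − R1: [0, 2, -4, 4]
R6 ← R6 − (1/4)·R1: [0, 11/4, -6, 5]
R3 ← R3 − (2)·R2: [0, 0, 2, 2]
R4 ← R4 − (8)·R2: [0, 0, 4, 4]
R6 ← R6 − (11)·R2: [0, 0, 5, 5]
R4 ← R4 − (2)·R3: [0, 0, 0, 0]
R5 ← R5 − (1/2)·R3: [0, 0, 0, 0]
R6 ← R6 − (5/2)·R3: [0, 0, 0, 0]
3 nonzero rows, so rank(P) = 3.
P has 4 columns; by rank–nullity, nullity = 4 − 3 = 1.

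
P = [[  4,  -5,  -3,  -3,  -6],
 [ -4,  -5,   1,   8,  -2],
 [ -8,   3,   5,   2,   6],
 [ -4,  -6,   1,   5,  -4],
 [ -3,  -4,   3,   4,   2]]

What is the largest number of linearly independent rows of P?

Row reduce to echelon form.
R2 ← R2 + R1: [0, -10, -2, 5, -8]
R3 ← R3 + (2)·R1: [0, -7, -1, -4, -6]
R4 ← R4 + R1: [0, -11, -2, 2, -10]
R5 ← R5 + (3/4)·R1: [0, -31/4, 3/4, 7/4, -5/2]
R3 ← R3 − (7/10)·R2: [0, 0, 2/5, -15/2, -2/5]
R4 ← R4 − (11/10)·R2: [0, 0, 1/5, -7/2, -6/5]
R5 ← R5 − (31/40)·R2: [0, 0, 23/10, -17/8, 37/10]
R4 ← R4 − (1/2)·R3: [0, 0, 0, 1/4, -1]
R5 ← R5 − (23/4)·R3: [0, 0, 0, 41, 6]
R5 ← R5 − (164)·R4: [0, 0, 0, 0, 170]
Echelon form has 5 nonzero rows, so rank(P) = 5.
The rank gives the maximum number of linearly independent rows: 5.

5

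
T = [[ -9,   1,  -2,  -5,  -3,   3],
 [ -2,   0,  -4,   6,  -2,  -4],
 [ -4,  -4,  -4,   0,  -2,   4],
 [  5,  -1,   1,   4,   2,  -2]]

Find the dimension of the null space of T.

2

Row reduce to echelon form.
R2 ← R2 − (2/9)·R1: [0, -2/9, -32/9, 64/9, -4/3, -14/3]
R3 ← R3 − (4/9)·R1: [0, -40/9, -28/9, 20/9, -2/3, 8/3]
R4 ← R4 + (5/9)·R1: [0, -4/9, -1/9, 11/9, 1/3, -1/3]
R3 ← R3 − (20)·R2: [0, 0, 68, -140, 26, 96]
R4 ← R4 − (2)·R2: [0, 0, 7, -13, 3, 9]
R4 ← R4 − (7/68)·R3: [0, 0, 0, 24/17, 11/34, -15/17]
4 nonzero rows, so rank(T) = 4.
T has 6 columns; by rank–nullity, nullity = 6 − 4 = 2.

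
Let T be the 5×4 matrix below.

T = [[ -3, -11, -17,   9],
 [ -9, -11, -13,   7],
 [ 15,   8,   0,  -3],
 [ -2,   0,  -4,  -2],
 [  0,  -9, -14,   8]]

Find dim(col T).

4

Row reduce to echelon form.
R2 ← R2 − (3)·R1: [0, 22, 38, -20]
R3 ← R3 + (5)·R1: [0, -47, -85, 42]
R4 ← R4 − (2/3)·R1: [0, 22/3, 22/3, -8]
R3 ← R3 + (47/22)·R2: [0, 0, -42/11, -8/11]
R4 ← R4 − (1/3)·R2: [0, 0, -16/3, -4/3]
R5 ← R5 + (9/22)·R2: [0, 0, 17/11, -2/11]
R4 ← R4 − (88/63)·R3: [0, 0, 0, -20/63]
R5 ← R5 + (17/42)·R3: [0, 0, 0, -10/21]
R5 ← R5 − (3/2)·R4: [0, 0, 0, 0]
Echelon form has 4 nonzero rows, so rank(T) = 4.
The column space has dimension equal to the rank: 4.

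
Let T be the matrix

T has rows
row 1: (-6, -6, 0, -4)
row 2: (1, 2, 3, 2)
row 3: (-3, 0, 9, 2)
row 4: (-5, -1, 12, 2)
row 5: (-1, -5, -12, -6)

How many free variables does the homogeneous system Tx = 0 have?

Row reduce to echelon form.
R2 ← R2 + (1/6)·R1: [0, 1, 3, 4/3]
R3 ← R3 − (1/2)·R1: [0, 3, 9, 4]
R4 ← R4 − (5/6)·R1: [0, 4, 12, 16/3]
R5 ← R5 − (1/6)·R1: [0, -4, -12, -16/3]
R3 ← R3 − (3)·R2: [0, 0, 0, 0]
R4 ← R4 − (4)·R2: [0, 0, 0, 0]
R5 ← R5 + (4)·R2: [0, 0, 0, 0]
2 nonzero rows, so rank(T) = 2.
T has 4 columns; by rank–nullity, nullity = 4 − 2 = 2.

2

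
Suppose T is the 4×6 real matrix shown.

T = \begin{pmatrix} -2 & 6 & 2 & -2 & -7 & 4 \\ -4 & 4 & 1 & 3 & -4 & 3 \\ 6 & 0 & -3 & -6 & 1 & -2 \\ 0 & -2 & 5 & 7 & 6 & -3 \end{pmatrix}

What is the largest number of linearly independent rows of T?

4

Row reduce to echelon form.
R2 ← R2 − (2)·R1: [0, -8, -3, 7, 10, -5]
R3 ← R3 + (3)·R1: [0, 18, 3, -12, -20, 10]
R3 ← R3 + (9/4)·R2: [0, 0, -15/4, 15/4, 5/2, -5/4]
R4 ← R4 − (1/4)·R2: [0, 0, 23/4, 21/4, 7/2, -7/4]
R4 ← R4 + (23/15)·R3: [0, 0, 0, 11, 22/3, -11/3]
Echelon form has 4 nonzero rows, so rank(T) = 4.
The rank gives the maximum number of linearly independent rows: 4.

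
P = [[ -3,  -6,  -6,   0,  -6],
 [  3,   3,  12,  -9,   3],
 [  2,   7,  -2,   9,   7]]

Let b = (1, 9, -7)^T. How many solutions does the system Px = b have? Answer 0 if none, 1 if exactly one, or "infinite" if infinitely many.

0

Row reduce the augmented matrix [P | b].
R2 ← R2 + R1: [0, -3, 6, -9, -3, 10]
R3 ← R3 + (2/3)·R1: [0, 3, -6, 9, 3, -19/3]
R3 ← R3 + R2: [0, 0, 0, 0, 0, 11/3]
The echelon form has 3 nonzero rows; the last pivot sits in the augmented column, so rank(P) = 2 but rank([P|b]) = 3.
Since the ranks differ, the system is inconsistent.
It has no solutions.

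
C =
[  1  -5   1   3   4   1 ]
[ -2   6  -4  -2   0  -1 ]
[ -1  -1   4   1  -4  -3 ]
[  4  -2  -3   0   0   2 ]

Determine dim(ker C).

Row reduce to echelon form.
R2 ← R2 + (2)·R1: [0, -4, -2, 4, 8, 1]
R3 ← R3 + R1: [0, -6, 5, 4, 0, -2]
R4 ← R4 − (4)·R1: [0, 18, -7, -12, -16, -2]
R3 ← R3 − (3/2)·R2: [0, 0, 8, -2, -12, -7/2]
R4 ← R4 + (9/2)·R2: [0, 0, -16, 6, 20, 5/2]
R4 ← R4 + (2)·R3: [0, 0, 0, 2, -4, -9/2]
4 nonzero rows, so rank(C) = 4.
C has 6 columns; by rank–nullity, nullity = 6 − 4 = 2.

2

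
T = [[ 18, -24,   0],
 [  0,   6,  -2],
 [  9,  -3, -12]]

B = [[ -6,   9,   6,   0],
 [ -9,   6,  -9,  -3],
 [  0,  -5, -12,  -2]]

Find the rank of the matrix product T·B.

First compute TB:
[[108,  18, 324,  72],
 [-54,  46, -30, -14],
 [-27, 123, 225,  33]]
Now row reduce the product.
R2 ← R2 + (1/2)·R1: [0, 55, 132, 22]
R3 ← R3 + (1/4)·R1: [0, 255/2, 306, 51]
R3 ← R3 − (51/22)·R2: [0, 0, 0, 0]
2 nonzero rows, so rank(TB) = 2.

2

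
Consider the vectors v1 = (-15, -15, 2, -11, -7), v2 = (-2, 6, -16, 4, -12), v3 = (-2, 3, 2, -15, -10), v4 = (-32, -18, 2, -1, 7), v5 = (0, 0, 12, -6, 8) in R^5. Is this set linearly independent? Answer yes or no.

Form the matrix with these vectors as rows and row reduce.
R2 ← R2 − (2/15)·R1: [0, 8, -244/15, 82/15, -166/15]
R3 ← R3 − (2/15)·R1: [0, 5, 26/15, -203/15, -136/15]
R4 ← R4 − (32/15)·R1: [0, 14, -34/15, 337/15, 329/15]
R3 ← R3 − (5/8)·R2: [0, 0, 119/10, -339/20, -43/20]
R4 ← R4 − (7/4)·R2: [0, 0, 131/5, 129/10, 413/10]
R4 ← R4 − (262/119)·R3: [0, 0, 0, 5976/119, 5478/119]
R5 ← R5 − (120/119)·R3: [0, 0, 0, 1320/119, 1210/119]
R5 ← R5 − (55/249)·R4: [0, 0, 0, 0, 0]
4 nonzero rows, so the 5 vectors span a space of dimension 4.
Since 4 < 5, the vectors are linearly dependent.

no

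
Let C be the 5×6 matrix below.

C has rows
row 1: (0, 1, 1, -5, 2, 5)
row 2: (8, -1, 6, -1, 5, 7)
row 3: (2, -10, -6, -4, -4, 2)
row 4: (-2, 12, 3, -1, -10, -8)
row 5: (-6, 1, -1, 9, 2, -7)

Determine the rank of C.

Row reduce to echelon form.
Swap R1 ↔ R2
R3 ← R3 − (1/4)·R1: [0, -39/4, -15/2, -15/4, -21/4, 1/4]
R4 ← R4 + (1/4)·R1: [0, 47/4, 9/2, -5/4, -35/4, -25/4]
R5 ← R5 + (3/4)·R1: [0, 1/4, 7/2, 33/4, 23/4, -7/4]
R3 ← R3 + (39/4)·R2: [0, 0, 9/4, -105/2, 57/4, 49]
R4 ← R4 − (47/4)·R2: [0, 0, -29/4, 115/2, -129/4, -65]
R5 ← R5 − (1/4)·R2: [0, 0, 13/4, 19/2, 21/4, -3]
R4 ← R4 + (29/9)·R3: [0, 0, 0, -335/3, 41/3, 836/9]
R5 ← R5 − (13/9)·R3: [0, 0, 0, 256/3, -46/3, -664/9]
R5 ← R5 + (256/335)·R4: [0, 0, 0, 0, -1638/335, -936/335]
Echelon form has 5 nonzero rows, so rank(C) = 5.

5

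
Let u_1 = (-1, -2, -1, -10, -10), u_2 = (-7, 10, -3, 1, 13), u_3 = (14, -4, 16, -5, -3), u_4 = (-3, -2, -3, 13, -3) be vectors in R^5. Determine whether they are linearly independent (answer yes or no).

yes

Form the matrix with these vectors as rows and row reduce.
R2 ← R2 − (7)·R1: [0, 24, 4, 71, 83]
R3 ← R3 + (14)·R1: [0, -32, 2, -145, -143]
R4 ← R4 − (3)·R1: [0, 4, 0, 43, 27]
R3 ← R3 + (4/3)·R2: [0, 0, 22/3, -151/3, -97/3]
R4 ← R4 − (1/6)·R2: [0, 0, -2/3, 187/6, 79/6]
R4 ← R4 + (1/11)·R3: [0, 0, 0, 585/22, 225/22]
4 nonzero rows, so the 4 vectors span a space of dimension 4.
Since 4 = 4, the vectors are linearly independent.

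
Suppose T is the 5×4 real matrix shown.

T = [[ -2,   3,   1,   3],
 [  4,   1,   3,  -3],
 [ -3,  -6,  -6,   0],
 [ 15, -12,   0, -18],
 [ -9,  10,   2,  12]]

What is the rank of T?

2

Row reduce to echelon form.
R2 ← R2 + (2)·R1: [0, 7, 5, 3]
R3 ← R3 − (3/2)·R1: [0, -21/2, -15/2, -9/2]
R4 ← R4 + (15/2)·R1: [0, 21/2, 15/2, 9/2]
R5 ← R5 − (9/2)·R1: [0, -7/2, -5/2, -3/2]
R3 ← R3 + (3/2)·R2: [0, 0, 0, 0]
R4 ← R4 − (3/2)·R2: [0, 0, 0, 0]
R5 ← R5 + (1/2)·R2: [0, 0, 0, 0]
Echelon form has 2 nonzero rows, so rank(T) = 2.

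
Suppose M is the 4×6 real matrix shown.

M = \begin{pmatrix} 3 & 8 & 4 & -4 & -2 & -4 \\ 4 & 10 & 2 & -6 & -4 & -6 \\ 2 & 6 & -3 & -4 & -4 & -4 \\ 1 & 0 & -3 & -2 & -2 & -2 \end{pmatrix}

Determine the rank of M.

Row reduce to echelon form.
R2 ← R2 − (4/3)·R1: [0, -2/3, -10/3, -2/3, -4/3, -2/3]
R3 ← R3 − (2/3)·R1: [0, 2/3, -17/3, -4/3, -8/3, -4/3]
R4 ← R4 − (1/3)·R1: [0, -8/3, -13/3, -2/3, -4/3, -2/3]
R3 ← R3 + R2: [0, 0, -9, -2, -4, -2]
R4 ← R4 − (4)·R2: [0, 0, 9, 2, 4, 2]
R4 ← R4 + R3: [0, 0, 0, 0, 0, 0]
Echelon form has 3 nonzero rows, so rank(M) = 3.

3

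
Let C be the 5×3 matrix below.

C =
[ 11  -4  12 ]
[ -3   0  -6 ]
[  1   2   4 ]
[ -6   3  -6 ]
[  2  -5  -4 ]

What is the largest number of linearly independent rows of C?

3

Row reduce to echelon form.
R2 ← R2 + (3/11)·R1: [0, -12/11, -30/11]
R3 ← R3 − (1/11)·R1: [0, 26/11, 32/11]
R4 ← R4 + (6/11)·R1: [0, 9/11, 6/11]
R5 ← R5 − (2/11)·R1: [0, -47/11, -68/11]
R3 ← R3 + (13/6)·R2: [0, 0, -3]
R4 ← R4 + (3/4)·R2: [0, 0, -3/2]
R5 ← R5 − (47/12)·R2: [0, 0, 9/2]
R4 ← R4 − (1/2)·R3: [0, 0, 0]
R5 ← R5 + (3/2)·R3: [0, 0, 0]
Echelon form has 3 nonzero rows, so rank(C) = 3.
The rank gives the maximum number of linearly independent rows: 3.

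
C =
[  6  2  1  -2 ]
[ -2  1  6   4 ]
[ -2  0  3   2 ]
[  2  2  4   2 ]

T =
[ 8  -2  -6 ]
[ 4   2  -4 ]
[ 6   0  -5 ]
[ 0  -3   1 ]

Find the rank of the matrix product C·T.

First compute CT:
[[ 62,  -2, -51],
 [ 24,  -6, -18],
 [  2,  -2,  -1],
 [ 48,  -6, -38]]
Now row reduce the product.
R2 ← R2 − (12/31)·R1: [0, -162/31, 54/31]
R3 ← R3 − (1/31)·R1: [0, -60/31, 20/31]
R4 ← R4 − (24/31)·R1: [0, -138/31, 46/31]
R3 ← R3 − (10/27)·R2: [0, 0, 0]
R4 ← R4 − (23/27)·R2: [0, 0, 0]
2 nonzero rows, so rank(CT) = 2.

2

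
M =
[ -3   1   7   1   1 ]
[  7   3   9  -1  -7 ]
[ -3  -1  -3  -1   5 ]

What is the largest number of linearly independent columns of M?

3

Row reduce to echelon form.
R2 ← R2 + (7/3)·R1: [0, 16/3, 76/3, 4/3, -14/3]
R3 ← R3 − R1: [0, -2, -10, -2, 4]
R3 ← R3 + (3/8)·R2: [0, 0, -1/2, -3/2, 9/4]
Echelon form has 3 nonzero rows, so rank(M) = 3.
The rank gives the maximum number of linearly independent columns: 3.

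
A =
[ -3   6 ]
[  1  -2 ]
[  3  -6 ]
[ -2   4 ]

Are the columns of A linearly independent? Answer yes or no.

no

Row reduce A to echelon form.
R2 ← R2 + (1/3)·R1: [0, 0]
R3 ← R3 + R1: [0, 0]
R4 ← R4 − (2/3)·R1: [0, 0]
1 pivot among 2 columns.
Only 1 < 2 pivot columns, so the columns are linearly dependent.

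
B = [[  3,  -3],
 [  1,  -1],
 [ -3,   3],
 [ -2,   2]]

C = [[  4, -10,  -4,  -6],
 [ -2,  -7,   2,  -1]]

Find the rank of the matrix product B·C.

First compute BC:
[[ 18,  -9, -18, -15],
 [  6,  -3,  -6,  -5],
 [-18,   9,  18,  15],
 [-12,   6,  12,  10]]
Now row reduce the product.
R2 ← R2 − (1/3)·R1: [0, 0, 0, 0]
R3 ← R3 + R1: [0, 0, 0, 0]
R4 ← R4 + (2/3)·R1: [0, 0, 0, 0]
1 nonzero row, so rank(BC) = 1.

1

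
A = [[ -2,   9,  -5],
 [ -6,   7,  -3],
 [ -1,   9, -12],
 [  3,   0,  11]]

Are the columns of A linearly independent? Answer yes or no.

Row reduce A to echelon form.
R2 ← R2 − (3)·R1: [0, -20, 12]
R3 ← R3 − (1/2)·R1: [0, 9/2, -19/2]
R4 ← R4 + (3/2)·R1: [0, 27/2, 7/2]
R3 ← R3 + (9/40)·R2: [0, 0, -34/5]
R4 ← R4 + (27/40)·R2: [0, 0, 58/5]
R4 ← R4 + (29/17)·R3: [0, 0, 0]
3 pivots among 3 columns.
Every column is a pivot column, so the columns are linearly independent.

yes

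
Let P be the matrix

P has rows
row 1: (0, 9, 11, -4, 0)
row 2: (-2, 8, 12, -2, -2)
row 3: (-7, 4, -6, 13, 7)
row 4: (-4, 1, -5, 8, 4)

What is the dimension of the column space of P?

Row reduce to echelon form.
Swap R1 ↔ R2
R3 ← R3 − (7/2)·R1: [0, -24, -48, 20, 14]
R4 ← R4 − (2)·R1: [0, -15, -29, 12, 8]
R3 ← R3 + (8/3)·R2: [0, 0, -56/3, 28/3, 14]
R4 ← R4 + (5/3)·R2: [0, 0, -32/3, 16/3, 8]
R4 ← R4 − (4/7)·R3: [0, 0, 0, 0, 0]
Echelon form has 3 nonzero rows, so rank(P) = 3.
The column space has dimension equal to the rank: 3.

3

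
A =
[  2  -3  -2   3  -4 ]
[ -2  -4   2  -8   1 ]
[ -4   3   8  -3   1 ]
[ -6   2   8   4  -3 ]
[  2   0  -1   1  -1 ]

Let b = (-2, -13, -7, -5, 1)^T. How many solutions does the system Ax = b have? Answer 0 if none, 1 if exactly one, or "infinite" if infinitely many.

1

Row reduce the augmented matrix [A | b].
R2 ← R2 + R1: [0, -7, 0, -5, -3, -15]
R3 ← R3 + (2)·R1: [0, -3, 4, 3, -7, -11]
R4 ← R4 + (3)·R1: [0, -7, 2, 13, -15, -11]
R5 ← R5 − R1: [0, 3, 1, -2, 3, 3]
R3 ← R3 − (3/7)·R2: [0, 0, 4, 36/7, -40/7, -32/7]
R4 ← R4 − R2: [0, 0, 2, 18, -12, 4]
R5 ← R5 + (3/7)·R2: [0, 0, 1, -29/7, 12/7, -24/7]
R4 ← R4 − (1/2)·R3: [0, 0, 0, 108/7, -64/7, 44/7]
R5 ← R5 − (1/4)·R3: [0, 0, 0, -38/7, 22/7, -16/7]
R5 ← R5 + (19/54)·R4: [0, 0, 0, 0, -2/27, -2/27]
The echelon form has 5 nonzero rows, and every pivot lies in the first 5 columns, so rank(A) = rank([A|b]) = 5.
The system is consistent.
rank = 5 = number of unknowns, so the solution is unique.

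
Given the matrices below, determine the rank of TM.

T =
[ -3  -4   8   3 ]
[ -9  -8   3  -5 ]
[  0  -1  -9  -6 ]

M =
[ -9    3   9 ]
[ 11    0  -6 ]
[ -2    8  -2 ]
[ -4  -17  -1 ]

3

First compute TM:
[[-45,   4, -22],
 [  7,  82, -34],
 [ 31,  30,  30]]
Now row reduce the product.
R2 ← R2 + (7/45)·R1: [0, 3718/45, -1684/45]
R3 ← R3 + (31/45)·R1: [0, 1474/45, 668/45]
R3 ← R3 − (67/169)·R2: [0, 0, 5016/169]
3 nonzero rows, so rank(TM) = 3.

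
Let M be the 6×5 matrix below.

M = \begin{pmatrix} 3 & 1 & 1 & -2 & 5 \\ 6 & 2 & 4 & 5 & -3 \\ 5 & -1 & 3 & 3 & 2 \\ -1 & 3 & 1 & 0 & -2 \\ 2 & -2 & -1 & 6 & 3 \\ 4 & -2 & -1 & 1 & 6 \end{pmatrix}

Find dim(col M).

Row reduce to echelon form.
R2 ← R2 − (2)·R1: [0, 0, 2, 9, -13]
R3 ← R3 − (5/3)·R1: [0, -8/3, 4/3, 19/3, -19/3]
R4 ← R4 + (1/3)·R1: [0, 10/3, 4/3, -2/3, -1/3]
R5 ← R5 − (2/3)·R1: [0, -8/3, -5/3, 22/3, -1/3]
R6 ← R6 − (4/3)·R1: [0, -10/3, -7/3, 11/3, -2/3]
Swap R2 ↔ R3
R4 ← R4 + (5/4)·R2: [0, 0, 3, 29/4, -33/4]
R5 ← R5 − R2: [0, 0, -3, 1, 6]
R6 ← R6 − (5/4)·R2: [0, 0, -4, -17/4, 29/4]
R4 ← R4 − (3/2)·R3: [0, 0, 0, -25/4, 45/4]
R5 ← R5 + (3/2)·R3: [0, 0, 0, 29/2, -27/2]
R6 ← R6 + (2)·R3: [0, 0, 0, 55/4, -75/4]
R5 ← R5 + (58/25)·R4: [0, 0, 0, 0, 63/5]
R6 ← R6 + (11/5)·R4: [0, 0, 0, 0, 6]
R6 ← R6 − (10/21)·R5: [0, 0, 0, 0, 0]
Echelon form has 5 nonzero rows, so rank(M) = 5.
The column space has dimension equal to the rank: 5.

5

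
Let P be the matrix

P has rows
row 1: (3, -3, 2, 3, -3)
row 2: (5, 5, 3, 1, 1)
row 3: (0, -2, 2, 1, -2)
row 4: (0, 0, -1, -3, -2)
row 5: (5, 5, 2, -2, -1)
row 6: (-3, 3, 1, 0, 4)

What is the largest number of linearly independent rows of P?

Row reduce to echelon form.
R2 ← R2 − (5/3)·R1: [0, 10, -1/3, -4, 6]
R5 ← R5 − (5/3)·R1: [0, 10, -4/3, -7, 4]
R6 ← R6 + R1: [0, 0, 3, 3, 1]
R3 ← R3 + (1/5)·R2: [0, 0, 29/15, 1/5, -4/5]
R5 ← R5 − R2: [0, 0, -1, -3, -2]
R4 ← R4 + (15/29)·R3: [0, 0, 0, -84/29, -70/29]
R5 ← R5 + (15/29)·R3: [0, 0, 0, -84/29, -70/29]
R6 ← R6 − (45/29)·R3: [0, 0, 0, 78/29, 65/29]
R5 ← R5 − R4: [0, 0, 0, 0, 0]
R6 ← R6 + (13/14)·R4: [0, 0, 0, 0, 0]
Echelon form has 4 nonzero rows, so rank(P) = 4.
The rank gives the maximum number of linearly independent rows: 4.

4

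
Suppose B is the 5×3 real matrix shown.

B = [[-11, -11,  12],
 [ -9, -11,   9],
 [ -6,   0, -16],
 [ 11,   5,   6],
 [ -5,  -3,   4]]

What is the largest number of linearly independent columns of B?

Row reduce to echelon form.
R2 ← R2 − (9/11)·R1: [0, -2, -9/11]
R3 ← R3 − (6/11)·R1: [0, 6, -248/11]
R4 ← R4 + R1: [0, -6, 18]
R5 ← R5 − (5/11)·R1: [0, 2, -16/11]
R3 ← R3 + (3)·R2: [0, 0, -25]
R4 ← R4 − (3)·R2: [0, 0, 225/11]
R5 ← R5 + R2: [0, 0, -25/11]
R4 ← R4 + (9/11)·R3: [0, 0, 0]
R5 ← R5 − (1/11)·R3: [0, 0, 0]
Echelon form has 3 nonzero rows, so rank(B) = 3.
The rank gives the maximum number of linearly independent columns: 3.

3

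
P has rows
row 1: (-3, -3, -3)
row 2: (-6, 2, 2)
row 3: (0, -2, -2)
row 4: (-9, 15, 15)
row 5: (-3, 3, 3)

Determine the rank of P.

Row reduce to echelon form.
R2 ← R2 − (2)·R1: [0, 8, 8]
R4 ← R4 − (3)·R1: [0, 24, 24]
R5 ← R5 − R1: [0, 6, 6]
R3 ← R3 + (1/4)·R2: [0, 0, 0]
R4 ← R4 − (3)·R2: [0, 0, 0]
R5 ← R5 − (3/4)·R2: [0, 0, 0]
Echelon form has 2 nonzero rows, so rank(P) = 2.

2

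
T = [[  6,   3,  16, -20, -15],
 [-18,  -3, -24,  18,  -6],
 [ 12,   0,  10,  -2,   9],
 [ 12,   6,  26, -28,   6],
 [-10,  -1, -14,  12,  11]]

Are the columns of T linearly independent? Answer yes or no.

no

Row reduce T to echelon form.
R2 ← R2 + (3)·R1: [0, 6, 24, -42, -51]
R3 ← R3 − (2)·R1: [0, -6, -22, 38, 39]
R4 ← R4 − (2)·R1: [0, 0, -6, 12, 36]
R5 ← R5 + (5/3)·R1: [0, 4, 38/3, -64/3, -14]
R3 ← R3 + R2: [0, 0, 2, -4, -12]
R5 ← R5 − (2/3)·R2: [0, 0, -10/3, 20/3, 20]
R4 ← R4 + (3)·R3: [0, 0, 0, 0, 0]
R5 ← R5 + (5/3)·R3: [0, 0, 0, 0, 0]
3 pivots among 5 columns.
Only 3 < 5 pivot columns, so the columns are linearly dependent.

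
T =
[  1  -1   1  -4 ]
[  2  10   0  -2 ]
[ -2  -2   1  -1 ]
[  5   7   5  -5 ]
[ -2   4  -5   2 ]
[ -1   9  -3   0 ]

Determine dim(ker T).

Row reduce to echelon form.
R2 ← R2 − (2)·R1: [0, 12, -2, 6]
R3 ← R3 + (2)·R1: [0, -4, 3, -9]
R4 ← R4 − (5)·R1: [0, 12, 0, 15]
R5 ← R5 + (2)·R1: [0, 2, -3, -6]
R6 ← R6 + R1: [0, 8, -2, -4]
R3 ← R3 + (1/3)·R2: [0, 0, 7/3, -7]
R4 ← R4 − R2: [0, 0, 2, 9]
R5 ← R5 − (1/6)·R2: [0, 0, -8/3, -7]
R6 ← R6 − (2/3)·R2: [0, 0, -2/3, -8]
R4 ← R4 − (6/7)·R3: [0, 0, 0, 15]
R5 ← R5 + (8/7)·R3: [0, 0, 0, -15]
R6 ← R6 + (2/7)·R3: [0, 0, 0, -10]
R5 ← R5 + R4: [0, 0, 0, 0]
R6 ← R6 + (2/3)·R4: [0, 0, 0, 0]
4 nonzero rows, so rank(T) = 4.
T has 4 columns; by rank–nullity, nullity = 4 − 4 = 0.

0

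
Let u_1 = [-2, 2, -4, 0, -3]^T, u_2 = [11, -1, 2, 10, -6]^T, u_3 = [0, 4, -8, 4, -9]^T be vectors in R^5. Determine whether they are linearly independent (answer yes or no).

no

Form the matrix with these vectors as rows and row reduce.
R2 ← R2 + (11/2)·R1: [0, 10, -20, 10, -45/2]
R3 ← R3 − (2/5)·R2: [0, 0, 0, 0, 0]
2 nonzero rows, so the 3 vectors span a space of dimension 2.
Since 2 < 3, the vectors are linearly dependent.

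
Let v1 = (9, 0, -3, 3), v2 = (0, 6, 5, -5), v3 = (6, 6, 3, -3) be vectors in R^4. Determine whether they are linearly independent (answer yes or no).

no

Form the matrix with these vectors as rows and row reduce.
R3 ← R3 − (2/3)·R1: [0, 6, 5, -5]
R3 ← R3 − R2: [0, 0, 0, 0]
2 nonzero rows, so the 3 vectors span a space of dimension 2.
Since 2 < 3, the vectors are linearly dependent.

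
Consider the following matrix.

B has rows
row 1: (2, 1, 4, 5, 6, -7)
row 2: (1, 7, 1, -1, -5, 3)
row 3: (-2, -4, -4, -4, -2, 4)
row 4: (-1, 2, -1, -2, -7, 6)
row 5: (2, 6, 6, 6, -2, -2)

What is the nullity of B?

3

Row reduce to echelon form.
R2 ← R2 − (1/2)·R1: [0, 13/2, -1, -7/2, -8, 13/2]
R3 ← R3 + R1: [0, -3, 0, 1, 4, -3]
R4 ← R4 + (1/2)·R1: [0, 5/2, 1, 1/2, -4, 5/2]
R5 ← R5 − R1: [0, 5, 2, 1, -8, 5]
R3 ← R3 + (6/13)·R2: [0, 0, -6/13, -8/13, 4/13, 0]
R4 ← R4 − (5/13)·R2: [0, 0, 18/13, 24/13, -12/13, 0]
R5 ← R5 − (10/13)·R2: [0, 0, 36/13, 48/13, -24/13, 0]
R4 ← R4 + (3)·R3: [0, 0, 0, 0, 0, 0]
R5 ← R5 + (6)·R3: [0, 0, 0, 0, 0, 0]
3 nonzero rows, so rank(B) = 3.
B has 6 columns; by rank–nullity, nullity = 6 − 3 = 3.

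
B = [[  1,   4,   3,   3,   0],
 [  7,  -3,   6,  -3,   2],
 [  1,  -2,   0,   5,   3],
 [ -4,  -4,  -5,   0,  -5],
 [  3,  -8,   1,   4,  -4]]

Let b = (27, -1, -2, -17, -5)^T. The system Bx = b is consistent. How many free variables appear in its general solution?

0

Row reduce the augmented matrix [B | b].
R2 ← R2 − (7)·R1: [0, -31, -15, -24, 2, -190]
R3 ← R3 − R1: [0, -6, -3, 2, 3, -29]
R4 ← R4 + (4)·R1: [0, 12, 7, 12, -5, 91]
R5 ← R5 − (3)·R1: [0, -20, -8, -5, -4, -86]
R3 ← R3 − (6/31)·R2: [0, 0, -3/31, 206/31, 81/31, 241/31]
R4 ← R4 + (12/31)·R2: [0, 0, 37/31, 84/31, -131/31, 541/31]
R5 ← R5 − (20/31)·R2: [0, 0, 52/31, 325/31, -164/31, 1134/31]
R4 ← R4 + (37/3)·R3: [0, 0, 0, 254/3, 28, 340/3]
R5 ← R5 + (52/3)·R3: [0, 0, 0, 377/3, 40, 514/3]
R5 ← R5 − (377/254)·R4: [0, 0, 0, 0, -198/127, 396/127]
The echelon form has 5 nonzero rows, and every pivot lies in the first 5 columns, so rank(B) = rank([B|b]) = 5.
The system is consistent.
Free variables = (unknowns) − (rank) = 5 − 5 = 0.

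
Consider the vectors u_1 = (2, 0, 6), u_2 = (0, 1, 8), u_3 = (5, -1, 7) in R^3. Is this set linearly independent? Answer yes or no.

no

Form the matrix with these vectors as rows and row reduce.
R3 ← R3 − (5/2)·R1: [0, -1, -8]
R3 ← R3 + R2: [0, 0, 0]
2 nonzero rows, so the 3 vectors span a space of dimension 2.
Since 2 < 3, the vectors are linearly dependent.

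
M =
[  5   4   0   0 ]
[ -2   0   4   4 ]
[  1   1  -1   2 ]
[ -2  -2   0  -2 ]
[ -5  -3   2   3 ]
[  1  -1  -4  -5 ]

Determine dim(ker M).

1

Row reduce to echelon form.
R2 ← R2 + (2/5)·R1: [0, 8/5, 4, 4]
R3 ← R3 − (1/5)·R1: [0, 1/5, -1, 2]
R4 ← R4 + (2/5)·R1: [0, -2/5, 0, -2]
R5 ← R5 + R1: [0, 1, 2, 3]
R6 ← R6 − (1/5)·R1: [0, -9/5, -4, -5]
R3 ← R3 − (1/8)·R2: [0, 0, -3/2, 3/2]
R4 ← R4 + (1/4)·R2: [0, 0, 1, -1]
R5 ← R5 − (5/8)·R2: [0, 0, -1/2, 1/2]
R6 ← R6 + (9/8)·R2: [0, 0, 1/2, -1/2]
R4 ← R4 + (2/3)·R3: [0, 0, 0, 0]
R5 ← R5 − (1/3)·R3: [0, 0, 0, 0]
R6 ← R6 + (1/3)·R3: [0, 0, 0, 0]
3 nonzero rows, so rank(M) = 3.
M has 4 columns; by rank–nullity, nullity = 4 − 3 = 1.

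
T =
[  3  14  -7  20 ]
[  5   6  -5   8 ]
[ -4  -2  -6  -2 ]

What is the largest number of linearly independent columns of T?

Row reduce to echelon form.
R2 ← R2 − (5/3)·R1: [0, -52/3, 20/3, -76/3]
R3 ← R3 + (4/3)·R1: [0, 50/3, -46/3, 74/3]
R3 ← R3 + (25/26)·R2: [0, 0, -116/13, 4/13]
Echelon form has 3 nonzero rows, so rank(T) = 3.
The rank gives the maximum number of linearly independent columns: 3.

3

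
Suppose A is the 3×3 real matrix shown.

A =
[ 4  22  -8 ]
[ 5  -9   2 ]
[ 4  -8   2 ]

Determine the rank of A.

3

Row reduce to echelon form.
R2 ← R2 − (5/4)·R1: [0, -73/2, 12]
R3 ← R3 − R1: [0, -30, 10]
R3 ← R3 − (60/73)·R2: [0, 0, 10/73]
Echelon form has 3 nonzero rows, so rank(A) = 3.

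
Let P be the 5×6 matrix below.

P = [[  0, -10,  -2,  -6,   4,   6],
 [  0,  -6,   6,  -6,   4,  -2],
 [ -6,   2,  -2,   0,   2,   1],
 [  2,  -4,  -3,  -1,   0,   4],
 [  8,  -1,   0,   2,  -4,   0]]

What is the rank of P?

3

Row reduce to echelon form.
Swap R1 ↔ R3
R4 ← R4 + (1/3)·R1: [0, -10/3, -11/3, -1, 2/3, 13/3]
R5 ← R5 + (4/3)·R1: [0, 5/3, -8/3, 2, -4/3, 4/3]
R3 ← R3 − (5/3)·R2: [0, 0, -12, 4, -8/3, 28/3]
R4 ← R4 − (5/9)·R2: [0, 0, -7, 7/3, -14/9, 49/9]
R5 ← R5 + (5/18)·R2: [0, 0, -1, 1/3, -2/9, 7/9]
R4 ← R4 − (7/12)·R3: [0, 0, 0, 0, 0, 0]
R5 ← R5 − (1/12)·R3: [0, 0, 0, 0, 0, 0]
Echelon form has 3 nonzero rows, so rank(P) = 3.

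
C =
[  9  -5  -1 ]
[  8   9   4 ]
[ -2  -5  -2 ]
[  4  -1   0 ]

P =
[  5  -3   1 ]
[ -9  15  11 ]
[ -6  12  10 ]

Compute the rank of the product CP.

First compute CP:
[[ 96, -114, -56],
 [-65, 159, 147],
 [ 47, -93, -77],
 [ 29, -27,  -7]]
Now row reduce the product.
R2 ← R2 + (65/96)·R1: [0, 1309/16, 1309/12]
R3 ← R3 − (47/96)·R1: [0, -595/16, -595/12]
R4 ← R4 − (29/96)·R1: [0, 119/16, 119/12]
R3 ← R3 + (5/11)·R2: [0, 0, 0]
R4 ← R4 − (1/11)·R2: [0, 0, 0]
2 nonzero rows, so rank(CP) = 2.

2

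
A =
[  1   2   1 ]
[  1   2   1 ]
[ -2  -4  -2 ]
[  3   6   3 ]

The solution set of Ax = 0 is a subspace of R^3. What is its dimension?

2

Row reduce to echelon form.
R2 ← R2 − R1: [0, 0, 0]
R3 ← R3 + (2)·R1: [0, 0, 0]
R4 ← R4 − (3)·R1: [0, 0, 0]
1 nonzero row, so rank(A) = 1.
A has 3 columns; by rank–nullity, nullity = 3 − 1 = 2.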